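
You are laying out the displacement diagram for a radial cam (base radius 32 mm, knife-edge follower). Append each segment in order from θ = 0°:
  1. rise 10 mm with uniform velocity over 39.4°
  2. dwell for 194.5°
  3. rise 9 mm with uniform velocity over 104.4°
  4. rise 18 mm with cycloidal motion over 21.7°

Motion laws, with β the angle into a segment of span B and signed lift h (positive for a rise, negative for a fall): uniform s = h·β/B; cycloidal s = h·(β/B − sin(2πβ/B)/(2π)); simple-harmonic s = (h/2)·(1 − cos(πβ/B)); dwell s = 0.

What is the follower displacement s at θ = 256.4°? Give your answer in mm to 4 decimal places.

seg 1 [0°–39.4°] uniform, h=10: full span → s += 10 → s = 10.0000
seg 2 [39.4°–233.9°] dwell: s stays 10.0000
seg 3 [233.9°–338.3°] uniform, h=9: θ=256.4° here. β=22.5, B=104.4. 9·22.5/104.4 = 1.9397 → s = 11.9397

11.9397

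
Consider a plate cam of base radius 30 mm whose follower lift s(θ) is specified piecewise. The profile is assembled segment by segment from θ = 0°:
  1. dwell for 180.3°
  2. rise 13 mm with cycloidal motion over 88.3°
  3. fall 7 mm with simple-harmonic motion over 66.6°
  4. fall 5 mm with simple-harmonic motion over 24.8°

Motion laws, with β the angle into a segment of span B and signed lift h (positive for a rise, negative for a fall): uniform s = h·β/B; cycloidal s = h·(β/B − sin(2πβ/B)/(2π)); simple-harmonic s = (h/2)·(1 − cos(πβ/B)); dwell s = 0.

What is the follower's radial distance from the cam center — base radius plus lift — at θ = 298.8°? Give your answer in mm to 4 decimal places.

seg 1 [0°–180.3°] dwell: s stays 0.0000
seg 2 [180.3°–268.6°] cycloidal, h=13: full span → s += 13 → s = 13.0000
seg 3 [268.6°–335.2°] simple-harmonic, h=-7: θ=298.8° here. β=30.2, B=66.6. -7/2·(1 − cos(π·0.4535)) = -2.9900 → s = 10.0100
radial distance = base radius + s = 30 + 10.0100 = 40.0100

40.0100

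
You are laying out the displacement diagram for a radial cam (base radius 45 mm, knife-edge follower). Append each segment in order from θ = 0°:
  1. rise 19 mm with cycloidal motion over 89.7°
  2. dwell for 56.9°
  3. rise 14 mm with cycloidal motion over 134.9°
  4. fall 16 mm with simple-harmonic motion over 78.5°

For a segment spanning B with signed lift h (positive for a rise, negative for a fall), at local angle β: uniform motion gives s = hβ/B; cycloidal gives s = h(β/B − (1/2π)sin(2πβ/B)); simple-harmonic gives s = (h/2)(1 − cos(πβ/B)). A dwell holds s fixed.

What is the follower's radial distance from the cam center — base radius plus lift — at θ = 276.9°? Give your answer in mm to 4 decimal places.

seg 1 [0°–89.7°] cycloidal, h=19: full span → s += 19 → s = 19.0000
seg 2 [89.7°–146.6°] dwell: s stays 19.0000
seg 3 [146.6°–281.5°] cycloidal, h=14: θ=276.9° here. β=130.3, B=134.9. 14·(0.9659 − sin(2π·0.9659)/(2π)) = 13.9964 → s = 32.9964
radial distance = base radius + s = 45 + 32.9964 = 77.9964

77.9964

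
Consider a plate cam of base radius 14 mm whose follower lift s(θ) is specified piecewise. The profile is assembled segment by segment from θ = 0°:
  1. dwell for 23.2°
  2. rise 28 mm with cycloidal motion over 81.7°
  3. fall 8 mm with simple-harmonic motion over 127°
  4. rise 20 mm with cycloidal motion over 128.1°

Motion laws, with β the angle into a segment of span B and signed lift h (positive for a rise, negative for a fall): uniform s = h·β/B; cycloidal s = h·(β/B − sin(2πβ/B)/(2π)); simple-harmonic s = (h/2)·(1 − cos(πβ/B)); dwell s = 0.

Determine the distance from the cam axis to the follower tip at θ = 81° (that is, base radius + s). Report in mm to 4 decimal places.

seg 1 [0°–23.2°] dwell: s stays 0.0000
seg 2 [23.2°–104.9°] cycloidal, h=28: θ=81° here. β=57.8, B=81.7. 28·(0.7075 − sin(2π·0.7075)/(2π)) = 24.1072 → s = 24.1072
radial distance = base radius + s = 14 + 24.1072 = 38.1072

38.1072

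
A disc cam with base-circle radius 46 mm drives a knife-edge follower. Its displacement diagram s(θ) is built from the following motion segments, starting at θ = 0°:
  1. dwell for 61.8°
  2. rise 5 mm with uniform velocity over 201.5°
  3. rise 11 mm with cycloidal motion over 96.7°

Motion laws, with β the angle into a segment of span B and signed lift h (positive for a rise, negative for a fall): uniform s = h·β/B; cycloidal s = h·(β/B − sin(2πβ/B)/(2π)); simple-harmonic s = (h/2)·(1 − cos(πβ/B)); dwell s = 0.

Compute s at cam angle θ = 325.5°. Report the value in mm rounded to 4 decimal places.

seg 1 [0°–61.8°] dwell: s stays 0.0000
seg 2 [61.8°–263.3°] uniform, h=5: full span → s += 5 → s = 5.0000
seg 3 [263.3°–360°] cycloidal, h=11: θ=325.5° here. β=62.2, B=96.7. 11·(0.6432 − sin(2π·0.6432)/(2π)) = 8.4468 → s = 13.4468

13.4468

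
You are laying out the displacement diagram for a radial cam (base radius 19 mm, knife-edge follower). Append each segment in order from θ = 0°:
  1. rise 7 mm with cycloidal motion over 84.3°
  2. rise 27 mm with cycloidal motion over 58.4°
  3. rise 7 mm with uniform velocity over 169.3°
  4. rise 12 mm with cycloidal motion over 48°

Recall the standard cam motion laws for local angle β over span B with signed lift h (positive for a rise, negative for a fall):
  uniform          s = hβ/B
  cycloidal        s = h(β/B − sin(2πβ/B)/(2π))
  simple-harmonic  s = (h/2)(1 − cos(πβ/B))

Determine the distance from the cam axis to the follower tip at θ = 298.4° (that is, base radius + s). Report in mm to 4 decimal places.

seg 1 [0°–84.3°] cycloidal, h=7: full span → s += 7 → s = 7.0000
seg 2 [84.3°–142.7°] cycloidal, h=27: full span → s += 27 → s = 34.0000
seg 3 [142.7°–312°] uniform, h=7: θ=298.4° here. β=155.7, B=169.3. 7·155.7/169.3 = 6.4377 → s = 40.4377
radial distance = base radius + s = 19 + 40.4377 = 59.4377

59.4377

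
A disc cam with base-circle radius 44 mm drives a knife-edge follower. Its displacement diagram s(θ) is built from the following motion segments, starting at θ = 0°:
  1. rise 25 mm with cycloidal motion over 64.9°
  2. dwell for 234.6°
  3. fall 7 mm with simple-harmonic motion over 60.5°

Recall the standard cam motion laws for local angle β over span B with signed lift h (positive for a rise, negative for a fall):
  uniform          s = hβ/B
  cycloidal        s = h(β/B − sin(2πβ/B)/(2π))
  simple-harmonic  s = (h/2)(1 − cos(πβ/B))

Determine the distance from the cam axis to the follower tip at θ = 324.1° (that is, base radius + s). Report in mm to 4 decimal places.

seg 1 [0°–64.9°] cycloidal, h=25: full span → s += 25 → s = 25.0000
seg 2 [64.9°–299.5°] dwell: s stays 25.0000
seg 3 [299.5°–360°] simple-harmonic, h=-7: θ=324.1° here. β=24.6, B=60.5. -7/2·(1 − cos(π·0.4066)) = -2.4878 → s = 22.5122
radial distance = base radius + s = 44 + 22.5122 = 66.5122

66.5122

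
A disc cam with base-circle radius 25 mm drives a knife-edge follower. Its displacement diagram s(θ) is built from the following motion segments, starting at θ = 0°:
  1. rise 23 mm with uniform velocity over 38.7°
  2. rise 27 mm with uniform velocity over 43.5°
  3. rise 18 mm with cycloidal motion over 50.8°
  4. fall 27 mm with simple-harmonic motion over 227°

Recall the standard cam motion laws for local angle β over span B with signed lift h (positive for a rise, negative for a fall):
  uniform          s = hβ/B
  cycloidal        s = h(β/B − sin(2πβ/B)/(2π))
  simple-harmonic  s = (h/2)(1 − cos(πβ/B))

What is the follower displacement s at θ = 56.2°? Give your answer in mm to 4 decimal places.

seg 1 [0°–38.7°] uniform, h=23: full span → s += 23 → s = 23.0000
seg 2 [38.7°–82.2°] uniform, h=27: θ=56.2° here. β=17.5, B=43.5. 27·17.5/43.5 = 10.8621 → s = 33.8621

33.8621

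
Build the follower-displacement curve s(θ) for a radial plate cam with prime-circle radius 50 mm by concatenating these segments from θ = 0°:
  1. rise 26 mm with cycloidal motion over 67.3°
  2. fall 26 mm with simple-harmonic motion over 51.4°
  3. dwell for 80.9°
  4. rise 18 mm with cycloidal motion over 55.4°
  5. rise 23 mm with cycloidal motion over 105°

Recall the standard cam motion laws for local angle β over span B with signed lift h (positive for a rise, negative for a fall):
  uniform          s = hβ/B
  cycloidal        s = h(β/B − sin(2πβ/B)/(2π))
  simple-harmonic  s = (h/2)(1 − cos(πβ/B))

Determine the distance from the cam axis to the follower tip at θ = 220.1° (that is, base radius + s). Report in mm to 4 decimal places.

seg 1 [0°–67.3°] cycloidal, h=26: full span → s += 26 → s = 26.0000
seg 2 [67.3°–118.7°] simple-harmonic, h=-26: full span → s += -26 → s = 0.0000
seg 3 [118.7°–199.6°] dwell: s stays 0.0000
seg 4 [199.6°–255°] cycloidal, h=18: θ=220.1° here. β=20.5, B=55.4. 18·(0.3700 − sin(2π·0.3700)/(2π)) = 4.5728 → s = 4.5728
radial distance = base radius + s = 50 + 4.5728 = 54.5728

54.5728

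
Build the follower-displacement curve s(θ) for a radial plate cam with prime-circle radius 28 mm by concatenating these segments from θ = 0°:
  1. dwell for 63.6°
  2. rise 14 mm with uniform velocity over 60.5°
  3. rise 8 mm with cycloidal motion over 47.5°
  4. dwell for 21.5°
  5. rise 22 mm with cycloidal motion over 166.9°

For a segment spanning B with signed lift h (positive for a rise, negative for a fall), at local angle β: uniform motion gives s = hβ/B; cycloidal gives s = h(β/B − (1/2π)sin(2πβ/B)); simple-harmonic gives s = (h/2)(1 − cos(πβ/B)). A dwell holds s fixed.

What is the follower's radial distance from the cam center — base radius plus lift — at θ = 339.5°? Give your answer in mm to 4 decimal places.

seg 1 [0°–63.6°] dwell: s stays 0.0000
seg 2 [63.6°–124.1°] uniform, h=14: full span → s += 14 → s = 14.0000
seg 3 [124.1°–171.6°] cycloidal, h=8: full span → s += 8 → s = 22.0000
seg 4 [171.6°–193.1°] dwell: s stays 22.0000
seg 5 [193.1°–360°] cycloidal, h=22: θ=339.5° here. β=146.4, B=166.9. 22·(0.8772 − sin(2π·0.8772)/(2π)) = 21.7396 → s = 43.7396
radial distance = base radius + s = 28 + 43.7396 = 71.7396

71.7396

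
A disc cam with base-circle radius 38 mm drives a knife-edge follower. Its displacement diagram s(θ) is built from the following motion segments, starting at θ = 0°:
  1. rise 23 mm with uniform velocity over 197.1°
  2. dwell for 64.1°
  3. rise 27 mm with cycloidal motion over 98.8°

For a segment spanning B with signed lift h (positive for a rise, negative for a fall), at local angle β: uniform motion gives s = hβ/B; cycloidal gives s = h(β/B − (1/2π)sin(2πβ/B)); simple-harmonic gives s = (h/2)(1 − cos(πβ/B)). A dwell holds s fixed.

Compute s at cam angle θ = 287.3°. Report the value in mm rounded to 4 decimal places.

seg 1 [0°–197.1°] uniform, h=23: full span → s += 23 → s = 23.0000
seg 2 [197.1°–261.2°] dwell: s stays 23.0000
seg 3 [261.2°–360°] cycloidal, h=27: θ=287.3° here. β=26.1, B=98.8. 27·(0.2642 − sin(2π·0.2642)/(2π)) = 2.8524 → s = 25.8524

25.8524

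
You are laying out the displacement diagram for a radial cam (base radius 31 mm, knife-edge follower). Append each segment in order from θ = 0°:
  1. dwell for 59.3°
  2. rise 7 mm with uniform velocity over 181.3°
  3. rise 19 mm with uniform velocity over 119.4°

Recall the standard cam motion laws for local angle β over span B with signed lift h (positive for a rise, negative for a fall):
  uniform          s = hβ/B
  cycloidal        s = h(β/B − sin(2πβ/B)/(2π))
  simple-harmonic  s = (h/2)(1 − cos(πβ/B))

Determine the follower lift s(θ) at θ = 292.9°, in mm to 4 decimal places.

seg 1 [0°–59.3°] dwell: s stays 0.0000
seg 2 [59.3°–240.6°] uniform, h=7: full span → s += 7 → s = 7.0000
seg 3 [240.6°–360°] uniform, h=19: θ=292.9° here. β=52.3, B=119.4. 19·52.3/119.4 = 8.3224 → s = 15.3224

15.3224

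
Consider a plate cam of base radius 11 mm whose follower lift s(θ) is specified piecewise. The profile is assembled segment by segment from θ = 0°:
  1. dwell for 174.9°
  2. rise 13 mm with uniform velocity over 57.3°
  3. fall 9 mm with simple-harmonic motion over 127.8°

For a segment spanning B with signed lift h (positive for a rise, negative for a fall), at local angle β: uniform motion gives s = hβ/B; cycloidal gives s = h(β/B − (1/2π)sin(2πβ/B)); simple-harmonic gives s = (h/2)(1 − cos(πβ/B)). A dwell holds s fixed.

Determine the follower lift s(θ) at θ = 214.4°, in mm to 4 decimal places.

seg 1 [0°–174.9°] dwell: s stays 0.0000
seg 2 [174.9°–232.2°] uniform, h=13: θ=214.4° here. β=39.5, B=57.3. 13·39.5/57.3 = 8.9616 → s = 8.9616

8.9616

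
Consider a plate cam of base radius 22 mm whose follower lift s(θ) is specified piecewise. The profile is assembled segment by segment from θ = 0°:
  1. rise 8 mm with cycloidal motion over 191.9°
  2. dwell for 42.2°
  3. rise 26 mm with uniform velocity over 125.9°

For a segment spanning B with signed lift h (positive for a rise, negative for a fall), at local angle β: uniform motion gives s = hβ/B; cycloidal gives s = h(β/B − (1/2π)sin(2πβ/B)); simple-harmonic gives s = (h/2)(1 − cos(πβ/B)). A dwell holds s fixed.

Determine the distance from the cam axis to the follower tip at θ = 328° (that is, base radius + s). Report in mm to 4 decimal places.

seg 1 [0°–191.9°] cycloidal, h=8: full span → s += 8 → s = 8.0000
seg 2 [191.9°–234.1°] dwell: s stays 8.0000
seg 3 [234.1°–360°] uniform, h=26: θ=328° here. β=93.9, B=125.9. 26·93.9/125.9 = 19.3916 → s = 27.3916
radial distance = base radius + s = 22 + 27.3916 = 49.3916

49.3916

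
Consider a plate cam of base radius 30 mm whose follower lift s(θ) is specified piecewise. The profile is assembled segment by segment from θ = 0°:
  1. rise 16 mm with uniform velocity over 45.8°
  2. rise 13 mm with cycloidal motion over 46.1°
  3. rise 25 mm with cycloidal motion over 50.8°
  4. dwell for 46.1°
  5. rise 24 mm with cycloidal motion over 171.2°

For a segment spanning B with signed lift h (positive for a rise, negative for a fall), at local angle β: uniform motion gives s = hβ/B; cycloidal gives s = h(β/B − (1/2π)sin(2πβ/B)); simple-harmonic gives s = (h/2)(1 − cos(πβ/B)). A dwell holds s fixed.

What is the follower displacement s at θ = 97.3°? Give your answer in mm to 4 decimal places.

seg 1 [0°–45.8°] uniform, h=16: full span → s += 16 → s = 16.0000
seg 2 [45.8°–91.9°] cycloidal, h=13: full span → s += 13 → s = 29.0000
seg 3 [91.9°–142.7°] cycloidal, h=25: θ=97.3° here. β=5.4, B=50.8. 25·(0.1063 − sin(2π·0.1063)/(2π)) = 0.1932 → s = 29.1932

29.1932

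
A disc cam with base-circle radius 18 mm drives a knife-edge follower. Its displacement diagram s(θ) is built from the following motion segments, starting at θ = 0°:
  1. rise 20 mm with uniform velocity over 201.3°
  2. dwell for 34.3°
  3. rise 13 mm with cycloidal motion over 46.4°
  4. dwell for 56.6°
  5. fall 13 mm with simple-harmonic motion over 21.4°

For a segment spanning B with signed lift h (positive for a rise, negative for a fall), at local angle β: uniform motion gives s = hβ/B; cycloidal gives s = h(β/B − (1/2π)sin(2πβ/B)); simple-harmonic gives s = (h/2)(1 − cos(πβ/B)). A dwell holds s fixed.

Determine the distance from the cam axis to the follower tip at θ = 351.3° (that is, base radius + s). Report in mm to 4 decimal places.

seg 1 [0°–201.3°] uniform, h=20: full span → s += 20 → s = 20.0000
seg 2 [201.3°–235.6°] dwell: s stays 20.0000
seg 3 [235.6°–282°] cycloidal, h=13: full span → s += 13 → s = 33.0000
seg 4 [282°–338.6°] dwell: s stays 33.0000
seg 5 [338.6°–360°] simple-harmonic, h=-13: θ=351.3° here. β=12.7, B=21.4. -13/2·(1 − cos(π·0.5935)) = -8.3811 → s = 24.6189
radial distance = base radius + s = 18 + 24.6189 = 42.6189

42.6189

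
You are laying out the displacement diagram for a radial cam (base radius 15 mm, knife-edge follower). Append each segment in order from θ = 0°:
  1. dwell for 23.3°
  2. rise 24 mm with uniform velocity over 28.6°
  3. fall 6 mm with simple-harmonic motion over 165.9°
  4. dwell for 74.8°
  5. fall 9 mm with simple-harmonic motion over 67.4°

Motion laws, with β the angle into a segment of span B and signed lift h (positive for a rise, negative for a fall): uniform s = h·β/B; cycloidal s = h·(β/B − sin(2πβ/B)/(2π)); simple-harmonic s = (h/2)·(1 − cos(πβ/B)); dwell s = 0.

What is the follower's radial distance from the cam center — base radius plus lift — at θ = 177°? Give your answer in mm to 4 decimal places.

seg 1 [0°–23.3°] dwell: s stays 0.0000
seg 2 [23.3°–51.9°] uniform, h=24: full span → s += 24 → s = 24.0000
seg 3 [51.9°–217.8°] simple-harmonic, h=-6: θ=177° here. β=125.1, B=165.9. -6/2·(1 − cos(π·0.7541)) = -5.1483 → s = 18.8517
radial distance = base radius + s = 15 + 18.8517 = 33.8517

33.8517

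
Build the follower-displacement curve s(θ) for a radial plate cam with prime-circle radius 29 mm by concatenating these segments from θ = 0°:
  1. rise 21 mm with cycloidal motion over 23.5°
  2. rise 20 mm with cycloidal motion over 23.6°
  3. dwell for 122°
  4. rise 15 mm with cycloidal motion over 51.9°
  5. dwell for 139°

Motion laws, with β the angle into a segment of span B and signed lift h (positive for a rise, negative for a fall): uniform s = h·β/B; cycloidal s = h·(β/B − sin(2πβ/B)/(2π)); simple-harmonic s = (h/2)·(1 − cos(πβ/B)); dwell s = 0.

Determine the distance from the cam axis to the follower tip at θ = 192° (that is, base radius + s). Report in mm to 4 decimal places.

seg 1 [0°–23.5°] cycloidal, h=21: full span → s += 21 → s = 21.0000
seg 2 [23.5°–47.1°] cycloidal, h=20: full span → s += 20 → s = 41.0000
seg 3 [47.1°–169.1°] dwell: s stays 41.0000
seg 4 [169.1°–221°] cycloidal, h=15: θ=192° here. β=22.9, B=51.9. 15·(0.4412 − sin(2π·0.4412)/(2π)) = 5.7569 → s = 46.7569
radial distance = base radius + s = 29 + 46.7569 = 75.7569

75.7569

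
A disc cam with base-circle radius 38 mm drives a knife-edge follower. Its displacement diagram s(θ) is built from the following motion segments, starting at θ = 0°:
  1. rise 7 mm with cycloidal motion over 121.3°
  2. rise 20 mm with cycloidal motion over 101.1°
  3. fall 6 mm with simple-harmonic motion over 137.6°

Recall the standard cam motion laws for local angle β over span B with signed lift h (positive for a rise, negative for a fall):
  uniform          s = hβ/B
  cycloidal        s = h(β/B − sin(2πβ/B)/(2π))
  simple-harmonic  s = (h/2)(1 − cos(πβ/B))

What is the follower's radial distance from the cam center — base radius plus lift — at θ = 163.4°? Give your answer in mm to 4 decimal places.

seg 1 [0°–121.3°] cycloidal, h=7: full span → s += 7 → s = 7.0000
seg 2 [121.3°–222.4°] cycloidal, h=20: θ=163.4° here. β=42.1, B=101.1. 20·(0.4164 − sin(2π·0.4164)/(2π)) = 6.7326 → s = 13.7326
radial distance = base radius + s = 38 + 13.7326 = 51.7326

51.7326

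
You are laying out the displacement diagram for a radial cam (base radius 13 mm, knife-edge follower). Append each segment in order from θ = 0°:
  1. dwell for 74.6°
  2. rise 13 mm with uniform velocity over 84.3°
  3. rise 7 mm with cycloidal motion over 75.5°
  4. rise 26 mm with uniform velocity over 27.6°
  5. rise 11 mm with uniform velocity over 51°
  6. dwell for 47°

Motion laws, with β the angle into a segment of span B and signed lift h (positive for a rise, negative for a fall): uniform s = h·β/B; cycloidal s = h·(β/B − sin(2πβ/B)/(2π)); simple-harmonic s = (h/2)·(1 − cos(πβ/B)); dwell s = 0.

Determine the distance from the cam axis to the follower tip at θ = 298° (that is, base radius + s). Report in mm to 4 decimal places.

seg 1 [0°–74.6°] dwell: s stays 0.0000
seg 2 [74.6°–158.9°] uniform, h=13: full span → s += 13 → s = 13.0000
seg 3 [158.9°–234.4°] cycloidal, h=7: full span → s += 7 → s = 20.0000
seg 4 [234.4°–262°] uniform, h=26: full span → s += 26 → s = 46.0000
seg 5 [262°–313°] uniform, h=11: θ=298° here. β=36, B=51. 11·36/51 = 7.7647 → s = 53.7647
radial distance = base radius + s = 13 + 53.7647 = 66.7647

66.7647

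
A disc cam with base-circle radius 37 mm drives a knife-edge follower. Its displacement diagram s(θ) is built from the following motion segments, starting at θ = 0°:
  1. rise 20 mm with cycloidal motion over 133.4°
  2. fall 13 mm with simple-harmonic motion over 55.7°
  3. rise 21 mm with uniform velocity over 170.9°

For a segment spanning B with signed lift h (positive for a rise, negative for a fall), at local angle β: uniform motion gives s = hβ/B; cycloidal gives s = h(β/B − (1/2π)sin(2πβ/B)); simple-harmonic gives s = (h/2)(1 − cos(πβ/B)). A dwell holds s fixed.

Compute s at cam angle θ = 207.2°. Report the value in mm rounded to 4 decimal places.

seg 1 [0°–133.4°] cycloidal, h=20: full span → s += 20 → s = 20.0000
seg 2 [133.4°–189.1°] simple-harmonic, h=-13: full span → s += -13 → s = 7.0000
seg 3 [189.1°–360°] uniform, h=21: θ=207.2° here. β=18.1, B=170.9. 21·18.1/170.9 = 2.2241 → s = 9.2241

9.2241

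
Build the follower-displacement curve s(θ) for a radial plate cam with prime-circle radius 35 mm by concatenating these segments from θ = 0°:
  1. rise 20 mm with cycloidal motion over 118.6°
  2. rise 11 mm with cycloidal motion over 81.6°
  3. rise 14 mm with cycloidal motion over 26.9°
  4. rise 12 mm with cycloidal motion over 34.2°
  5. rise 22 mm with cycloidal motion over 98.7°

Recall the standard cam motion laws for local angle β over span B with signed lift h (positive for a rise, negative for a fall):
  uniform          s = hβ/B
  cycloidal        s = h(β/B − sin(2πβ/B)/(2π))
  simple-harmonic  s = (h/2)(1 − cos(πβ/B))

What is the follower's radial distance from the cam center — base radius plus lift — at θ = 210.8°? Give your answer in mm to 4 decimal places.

seg 1 [0°–118.6°] cycloidal, h=20: full span → s += 20 → s = 20.0000
seg 2 [118.6°–200.2°] cycloidal, h=11: full span → s += 11 → s = 31.0000
seg 3 [200.2°–227.1°] cycloidal, h=14: θ=210.8° here. β=10.6, B=26.9. 14·(0.3941 − sin(2π·0.3941)/(2π)) = 4.1406 → s = 35.1406
radial distance = base radius + s = 35 + 35.1406 = 70.1406

70.1406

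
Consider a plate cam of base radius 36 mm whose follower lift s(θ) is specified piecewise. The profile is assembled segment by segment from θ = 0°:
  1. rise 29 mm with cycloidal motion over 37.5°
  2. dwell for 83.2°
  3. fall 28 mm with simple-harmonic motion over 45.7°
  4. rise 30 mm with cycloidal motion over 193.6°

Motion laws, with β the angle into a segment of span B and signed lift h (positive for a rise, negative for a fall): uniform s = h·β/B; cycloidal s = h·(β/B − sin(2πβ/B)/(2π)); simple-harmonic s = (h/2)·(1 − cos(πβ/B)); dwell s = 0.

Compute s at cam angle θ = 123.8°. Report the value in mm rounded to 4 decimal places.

seg 1 [0°–37.5°] cycloidal, h=29: full span → s += 29 → s = 29.0000
seg 2 [37.5°–120.7°] dwell: s stays 29.0000
seg 3 [120.7°–166.4°] simple-harmonic, h=-28: θ=123.8° here. β=3.1, B=45.7. -28/2·(1 − cos(π·0.0678)) = -0.3167 → s = 28.6833

28.6833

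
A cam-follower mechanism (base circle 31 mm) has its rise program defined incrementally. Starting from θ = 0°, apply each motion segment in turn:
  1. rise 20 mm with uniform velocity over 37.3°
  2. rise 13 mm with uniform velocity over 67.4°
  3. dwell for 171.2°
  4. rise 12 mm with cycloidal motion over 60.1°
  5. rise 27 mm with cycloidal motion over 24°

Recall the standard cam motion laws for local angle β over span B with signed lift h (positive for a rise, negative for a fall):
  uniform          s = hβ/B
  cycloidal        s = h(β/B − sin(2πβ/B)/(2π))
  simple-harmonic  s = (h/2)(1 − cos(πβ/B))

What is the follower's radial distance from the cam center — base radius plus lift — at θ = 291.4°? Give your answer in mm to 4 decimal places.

seg 1 [0°–37.3°] uniform, h=20: full span → s += 20 → s = 20.0000
seg 2 [37.3°–104.7°] uniform, h=13: full span → s += 13 → s = 33.0000
seg 3 [104.7°–275.9°] dwell: s stays 33.0000
seg 4 [275.9°–336°] cycloidal, h=12: θ=291.4° here. β=15.5, B=60.1. 12·(0.2579 − sin(2π·0.2579)/(2π)) = 1.1873 → s = 34.1873
radial distance = base radius + s = 31 + 34.1873 = 65.1873

65.1873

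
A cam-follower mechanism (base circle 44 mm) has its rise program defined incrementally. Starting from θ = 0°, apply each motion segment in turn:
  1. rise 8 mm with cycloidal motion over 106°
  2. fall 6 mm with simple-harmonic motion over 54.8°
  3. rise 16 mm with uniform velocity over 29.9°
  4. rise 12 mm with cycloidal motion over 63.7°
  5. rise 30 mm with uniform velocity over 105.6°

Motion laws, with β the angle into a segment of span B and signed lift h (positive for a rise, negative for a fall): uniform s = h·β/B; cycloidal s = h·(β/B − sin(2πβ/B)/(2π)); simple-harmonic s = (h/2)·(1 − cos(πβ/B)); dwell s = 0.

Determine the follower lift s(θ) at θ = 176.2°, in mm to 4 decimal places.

seg 1 [0°–106°] cycloidal, h=8: full span → s += 8 → s = 8.0000
seg 2 [106°–160.8°] simple-harmonic, h=-6: full span → s += -6 → s = 2.0000
seg 3 [160.8°–190.7°] uniform, h=16: θ=176.2° here. β=15.4, B=29.9. 16·15.4/29.9 = 8.2408 → s = 10.2408

10.2408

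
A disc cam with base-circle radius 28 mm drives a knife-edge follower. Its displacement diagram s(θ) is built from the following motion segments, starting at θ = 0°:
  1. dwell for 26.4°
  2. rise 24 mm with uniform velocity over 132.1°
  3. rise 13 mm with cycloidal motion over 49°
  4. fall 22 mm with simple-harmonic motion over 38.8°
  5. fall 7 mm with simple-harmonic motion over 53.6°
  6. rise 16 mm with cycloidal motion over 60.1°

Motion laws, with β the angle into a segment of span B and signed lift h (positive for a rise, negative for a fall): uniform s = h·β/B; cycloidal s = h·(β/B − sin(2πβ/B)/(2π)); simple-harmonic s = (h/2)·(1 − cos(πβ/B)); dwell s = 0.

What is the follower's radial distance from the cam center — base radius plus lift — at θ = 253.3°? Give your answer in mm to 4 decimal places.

seg 1 [0°–26.4°] dwell: s stays 0.0000
seg 2 [26.4°–158.5°] uniform, h=24: full span → s += 24 → s = 24.0000
seg 3 [158.5°–207.5°] cycloidal, h=13: full span → s += 13 → s = 37.0000
seg 4 [207.5°–246.3°] simple-harmonic, h=-22: full span → s += -22 → s = 15.0000
seg 5 [246.3°–299.9°] simple-harmonic, h=-7: θ=253.3° here. β=7, B=53.6. -7/2·(1 − cos(π·0.1306)) = -0.2905 → s = 14.7095
radial distance = base radius + s = 28 + 14.7095 = 42.7095

42.7095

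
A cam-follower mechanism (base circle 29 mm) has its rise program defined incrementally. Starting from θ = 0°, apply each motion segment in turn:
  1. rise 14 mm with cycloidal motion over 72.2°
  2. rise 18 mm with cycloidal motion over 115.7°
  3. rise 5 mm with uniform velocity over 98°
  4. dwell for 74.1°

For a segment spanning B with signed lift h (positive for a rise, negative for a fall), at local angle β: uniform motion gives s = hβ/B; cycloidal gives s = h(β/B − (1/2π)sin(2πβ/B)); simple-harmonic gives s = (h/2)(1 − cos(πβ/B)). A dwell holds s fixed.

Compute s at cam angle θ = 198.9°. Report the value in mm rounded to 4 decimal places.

seg 1 [0°–72.2°] cycloidal, h=14: full span → s += 14 → s = 14.0000
seg 2 [72.2°–187.9°] cycloidal, h=18: full span → s += 18 → s = 32.0000
seg 3 [187.9°–285.9°] uniform, h=5: θ=198.9° here. β=11, B=98. 5·11/98 = 0.5612 → s = 32.5612

32.5612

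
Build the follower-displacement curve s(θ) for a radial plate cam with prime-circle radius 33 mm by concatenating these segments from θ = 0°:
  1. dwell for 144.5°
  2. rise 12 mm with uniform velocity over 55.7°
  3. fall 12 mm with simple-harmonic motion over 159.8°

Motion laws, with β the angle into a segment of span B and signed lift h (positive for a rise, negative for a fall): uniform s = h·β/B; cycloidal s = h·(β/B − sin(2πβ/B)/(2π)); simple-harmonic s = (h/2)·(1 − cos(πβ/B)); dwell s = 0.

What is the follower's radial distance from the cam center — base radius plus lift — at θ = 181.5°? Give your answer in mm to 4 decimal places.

seg 1 [0°–144.5°] dwell: s stays 0.0000
seg 2 [144.5°–200.2°] uniform, h=12: θ=181.5° here. β=37, B=55.7. 12·37/55.7 = 7.9713 → s = 7.9713
radial distance = base radius + s = 33 + 7.9713 = 40.9713

40.9713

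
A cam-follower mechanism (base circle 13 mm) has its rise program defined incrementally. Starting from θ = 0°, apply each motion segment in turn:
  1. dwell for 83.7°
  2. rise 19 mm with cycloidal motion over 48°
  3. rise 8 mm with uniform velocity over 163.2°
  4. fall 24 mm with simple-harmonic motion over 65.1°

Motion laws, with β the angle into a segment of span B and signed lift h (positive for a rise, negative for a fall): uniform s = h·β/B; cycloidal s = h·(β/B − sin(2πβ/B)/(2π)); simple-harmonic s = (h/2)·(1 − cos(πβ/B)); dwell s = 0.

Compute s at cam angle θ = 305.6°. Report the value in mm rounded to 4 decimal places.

seg 1 [0°–83.7°] dwell: s stays 0.0000
seg 2 [83.7°–131.7°] cycloidal, h=19: full span → s += 19 → s = 19.0000
seg 3 [131.7°–294.9°] uniform, h=8: full span → s += 8 → s = 27.0000
seg 4 [294.9°–360°] simple-harmonic, h=-24: θ=305.6° here. β=10.7, B=65.1. -24/2·(1 − cos(π·0.1644)) = -1.5645 → s = 25.4355

25.4355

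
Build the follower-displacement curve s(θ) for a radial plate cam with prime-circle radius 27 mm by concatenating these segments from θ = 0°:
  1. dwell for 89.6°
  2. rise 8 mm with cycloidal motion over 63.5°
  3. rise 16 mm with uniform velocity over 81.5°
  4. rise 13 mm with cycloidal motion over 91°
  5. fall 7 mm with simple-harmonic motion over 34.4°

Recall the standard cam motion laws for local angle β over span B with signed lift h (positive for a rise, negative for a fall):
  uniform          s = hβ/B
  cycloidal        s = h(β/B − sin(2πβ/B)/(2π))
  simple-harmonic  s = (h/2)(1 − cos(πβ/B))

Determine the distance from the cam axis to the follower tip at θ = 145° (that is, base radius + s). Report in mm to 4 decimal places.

seg 1 [0°–89.6°] dwell: s stays 0.0000
seg 2 [89.6°–153.1°] cycloidal, h=8: θ=145° here. β=55.4, B=63.5. 8·(0.8724 − sin(2π·0.8724)/(2π)) = 7.8942 → s = 7.8942
radial distance = base radius + s = 27 + 7.8942 = 34.8942

34.8942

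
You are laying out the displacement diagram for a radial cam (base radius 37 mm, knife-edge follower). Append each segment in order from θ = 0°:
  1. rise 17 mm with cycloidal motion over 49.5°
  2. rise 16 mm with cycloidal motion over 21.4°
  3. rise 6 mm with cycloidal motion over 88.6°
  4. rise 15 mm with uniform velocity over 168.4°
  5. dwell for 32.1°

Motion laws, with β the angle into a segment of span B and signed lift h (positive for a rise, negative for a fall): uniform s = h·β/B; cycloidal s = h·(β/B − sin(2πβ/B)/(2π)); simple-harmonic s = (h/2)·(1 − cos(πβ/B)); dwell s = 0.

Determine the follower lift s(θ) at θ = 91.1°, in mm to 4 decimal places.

seg 1 [0°–49.5°] cycloidal, h=17: full span → s += 17 → s = 17.0000
seg 2 [49.5°–70.9°] cycloidal, h=16: full span → s += 16 → s = 33.0000
seg 3 [70.9°–159.5°] cycloidal, h=6: θ=91.1° here. β=20.2, B=88.6. 6·(0.2280 − sin(2π·0.2280)/(2π)) = 0.4221 → s = 33.4221

33.4221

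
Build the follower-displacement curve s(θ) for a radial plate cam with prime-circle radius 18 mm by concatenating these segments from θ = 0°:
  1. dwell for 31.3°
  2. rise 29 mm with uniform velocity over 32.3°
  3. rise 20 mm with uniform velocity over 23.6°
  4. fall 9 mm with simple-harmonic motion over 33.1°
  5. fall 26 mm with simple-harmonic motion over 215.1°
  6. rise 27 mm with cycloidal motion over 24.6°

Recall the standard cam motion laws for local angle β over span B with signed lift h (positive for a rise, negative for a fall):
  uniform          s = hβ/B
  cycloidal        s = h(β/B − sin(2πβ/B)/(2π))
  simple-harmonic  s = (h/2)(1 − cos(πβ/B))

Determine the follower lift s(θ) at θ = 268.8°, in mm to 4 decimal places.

seg 1 [0°–31.3°] dwell: s stays 0.0000
seg 2 [31.3°–63.6°] uniform, h=29: full span → s += 29 → s = 29.0000
seg 3 [63.6°–87.2°] uniform, h=20: full span → s += 20 → s = 49.0000
seg 4 [87.2°–120.3°] simple-harmonic, h=-9: full span → s += -9 → s = 40.0000
seg 5 [120.3°–335.4°] simple-harmonic, h=-26: θ=268.8° here. β=148.5, B=215.1. -26/2·(1 − cos(π·0.6904)) = -20.3198 → s = 19.6802

19.6802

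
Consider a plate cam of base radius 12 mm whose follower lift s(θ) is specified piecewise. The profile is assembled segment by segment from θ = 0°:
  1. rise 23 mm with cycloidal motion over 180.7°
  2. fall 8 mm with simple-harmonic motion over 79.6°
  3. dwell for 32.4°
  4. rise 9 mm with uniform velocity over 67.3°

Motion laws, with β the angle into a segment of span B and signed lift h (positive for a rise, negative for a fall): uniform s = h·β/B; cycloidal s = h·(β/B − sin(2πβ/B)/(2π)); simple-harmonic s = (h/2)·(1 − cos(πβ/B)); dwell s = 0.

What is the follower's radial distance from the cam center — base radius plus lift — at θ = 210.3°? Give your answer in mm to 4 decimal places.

seg 1 [0°–180.7°] cycloidal, h=23: full span → s += 23 → s = 23.0000
seg 2 [180.7°–260.3°] simple-harmonic, h=-8: θ=210.3° here. β=29.6, B=79.6. -8/2·(1 − cos(π·0.3719)) = -2.4329 → s = 20.5671
radial distance = base radius + s = 12 + 20.5671 = 32.5671

32.5671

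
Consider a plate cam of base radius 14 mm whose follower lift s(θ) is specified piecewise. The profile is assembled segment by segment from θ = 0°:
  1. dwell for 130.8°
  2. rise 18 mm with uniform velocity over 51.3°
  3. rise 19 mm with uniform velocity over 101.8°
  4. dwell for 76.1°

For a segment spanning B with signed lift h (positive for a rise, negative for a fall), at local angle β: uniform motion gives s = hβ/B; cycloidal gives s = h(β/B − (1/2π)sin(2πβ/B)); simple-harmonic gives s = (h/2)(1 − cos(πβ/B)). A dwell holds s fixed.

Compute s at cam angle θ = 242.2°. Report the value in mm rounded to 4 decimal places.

seg 1 [0°–130.8°] dwell: s stays 0.0000
seg 2 [130.8°–182.1°] uniform, h=18: full span → s += 18 → s = 18.0000
seg 3 [182.1°–283.9°] uniform, h=19: θ=242.2° here. β=60.1, B=101.8. 19·60.1/101.8 = 11.2171 → s = 29.2171

29.2171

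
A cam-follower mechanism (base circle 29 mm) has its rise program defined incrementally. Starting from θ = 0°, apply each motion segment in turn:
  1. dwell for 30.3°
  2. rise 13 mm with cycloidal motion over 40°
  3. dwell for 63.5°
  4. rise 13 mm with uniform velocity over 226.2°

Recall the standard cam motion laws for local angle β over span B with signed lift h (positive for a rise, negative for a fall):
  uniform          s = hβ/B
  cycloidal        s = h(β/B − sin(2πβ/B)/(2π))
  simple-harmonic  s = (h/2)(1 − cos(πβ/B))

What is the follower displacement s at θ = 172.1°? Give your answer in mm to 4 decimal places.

seg 1 [0°–30.3°] dwell: s stays 0.0000
seg 2 [30.3°–70.3°] cycloidal, h=13: full span → s += 13 → s = 13.0000
seg 3 [70.3°–133.8°] dwell: s stays 13.0000
seg 4 [133.8°–360°] uniform, h=13: θ=172.1° here. β=38.3, B=226.2. 13·38.3/226.2 = 2.2011 → s = 15.2011

15.2011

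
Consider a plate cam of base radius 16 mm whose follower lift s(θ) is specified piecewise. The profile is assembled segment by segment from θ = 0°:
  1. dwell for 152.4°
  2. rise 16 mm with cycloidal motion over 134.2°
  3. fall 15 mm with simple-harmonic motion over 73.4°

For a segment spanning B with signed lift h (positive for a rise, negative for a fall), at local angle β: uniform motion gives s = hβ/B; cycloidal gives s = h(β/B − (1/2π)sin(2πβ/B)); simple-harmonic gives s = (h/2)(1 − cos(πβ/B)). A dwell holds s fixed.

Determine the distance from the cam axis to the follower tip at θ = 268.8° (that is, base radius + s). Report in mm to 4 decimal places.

seg 1 [0°–152.4°] dwell: s stays 0.0000
seg 2 [152.4°–286.6°] cycloidal, h=16: θ=268.8° here. β=116.4, B=134.2. 16·(0.8674 − sin(2π·0.8674)/(2π)) = 15.7627 → s = 15.7627
radial distance = base radius + s = 16 + 15.7627 = 31.7627

31.7627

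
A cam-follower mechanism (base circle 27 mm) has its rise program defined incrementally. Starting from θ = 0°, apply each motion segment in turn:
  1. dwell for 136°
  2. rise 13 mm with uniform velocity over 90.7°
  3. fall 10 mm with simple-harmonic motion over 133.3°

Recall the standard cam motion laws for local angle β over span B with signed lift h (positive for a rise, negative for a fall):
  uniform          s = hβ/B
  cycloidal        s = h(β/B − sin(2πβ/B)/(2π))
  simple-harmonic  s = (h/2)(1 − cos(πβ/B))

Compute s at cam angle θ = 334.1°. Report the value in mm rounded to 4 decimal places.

seg 1 [0°–136°] dwell: s stays 0.0000
seg 2 [136°–226.7°] uniform, h=13: full span → s += 13 → s = 13.0000
seg 3 [226.7°–360°] simple-harmonic, h=-10: θ=334.1° here. β=107.4, B=133.3. -10/2·(1 − cos(π·0.8057)) = -9.0971 → s = 3.9029

3.9029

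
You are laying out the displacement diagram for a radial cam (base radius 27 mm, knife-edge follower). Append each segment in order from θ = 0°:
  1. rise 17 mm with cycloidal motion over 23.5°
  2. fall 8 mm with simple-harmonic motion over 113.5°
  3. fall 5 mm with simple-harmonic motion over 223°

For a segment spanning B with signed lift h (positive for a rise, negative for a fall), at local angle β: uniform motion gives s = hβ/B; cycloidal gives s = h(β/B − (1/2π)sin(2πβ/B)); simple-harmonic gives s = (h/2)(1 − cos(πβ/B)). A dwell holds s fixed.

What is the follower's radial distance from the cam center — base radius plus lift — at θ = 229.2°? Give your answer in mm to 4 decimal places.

seg 1 [0°–23.5°] cycloidal, h=17: full span → s += 17 → s = 17.0000
seg 2 [23.5°–137°] simple-harmonic, h=-8: full span → s += -8 → s = 9.0000
seg 3 [137°–360°] simple-harmonic, h=-5: θ=229.2° here. β=92.2, B=223. -5/2·(1 − cos(π·0.4135)) = -1.8286 → s = 7.1714
radial distance = base radius + s = 27 + 7.1714 = 34.1714

34.1714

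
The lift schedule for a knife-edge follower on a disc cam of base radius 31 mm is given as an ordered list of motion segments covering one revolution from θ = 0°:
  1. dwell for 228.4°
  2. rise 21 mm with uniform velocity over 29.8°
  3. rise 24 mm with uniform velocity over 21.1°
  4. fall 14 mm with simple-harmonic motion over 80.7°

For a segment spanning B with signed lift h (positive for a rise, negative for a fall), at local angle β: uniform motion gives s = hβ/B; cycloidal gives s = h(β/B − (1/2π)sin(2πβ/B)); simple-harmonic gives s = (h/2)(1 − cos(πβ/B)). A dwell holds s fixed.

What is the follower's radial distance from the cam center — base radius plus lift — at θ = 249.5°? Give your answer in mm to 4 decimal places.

seg 1 [0°–228.4°] dwell: s stays 0.0000
seg 2 [228.4°–258.2°] uniform, h=21: θ=249.5° here. β=21.1, B=29.8. 21·21.1/29.8 = 14.8691 → s = 14.8691
radial distance = base radius + s = 31 + 14.8691 = 45.8691

45.8691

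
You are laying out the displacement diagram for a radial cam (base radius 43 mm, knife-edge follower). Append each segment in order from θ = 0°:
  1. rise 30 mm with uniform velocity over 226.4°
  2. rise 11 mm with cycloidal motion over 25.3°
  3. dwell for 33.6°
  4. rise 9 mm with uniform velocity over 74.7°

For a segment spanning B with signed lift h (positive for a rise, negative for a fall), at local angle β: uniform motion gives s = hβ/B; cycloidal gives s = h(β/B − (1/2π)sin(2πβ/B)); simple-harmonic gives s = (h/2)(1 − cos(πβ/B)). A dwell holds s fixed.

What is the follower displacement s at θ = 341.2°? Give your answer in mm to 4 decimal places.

seg 1 [0°–226.4°] uniform, h=30: full span → s += 30 → s = 30.0000
seg 2 [226.4°–251.7°] cycloidal, h=11: full span → s += 11 → s = 41.0000
seg 3 [251.7°–285.3°] dwell: s stays 41.0000
seg 4 [285.3°–360°] uniform, h=9: θ=341.2° here. β=55.9, B=74.7. 9·55.9/74.7 = 6.7349 → s = 47.7349

47.7349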